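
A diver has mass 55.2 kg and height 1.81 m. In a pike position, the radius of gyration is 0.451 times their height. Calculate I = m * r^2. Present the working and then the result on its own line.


r = 0.451 * 1.81 = 0.81631 m
I = m * r^2 = 55.2 * 0.666362 = 36.783 kg*m^2

36.783 kg*m^2


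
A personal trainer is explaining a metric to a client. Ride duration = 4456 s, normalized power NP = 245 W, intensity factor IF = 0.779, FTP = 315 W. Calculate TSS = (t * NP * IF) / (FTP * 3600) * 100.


Numerator = 4456 * 245 * 0.779 = 850449.88
Denominator = 315 * 3600 = 1134000
TSS = 850449.88 / 1134000 * 100
= 75.0

75.0 TSS


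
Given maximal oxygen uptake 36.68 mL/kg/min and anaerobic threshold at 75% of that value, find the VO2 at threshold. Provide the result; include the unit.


Percentage as decimal = 0.75
VO2 at AT = 36.68 * 0.75 = 27.51 mL/kg/min

27.51 mL/kg/min


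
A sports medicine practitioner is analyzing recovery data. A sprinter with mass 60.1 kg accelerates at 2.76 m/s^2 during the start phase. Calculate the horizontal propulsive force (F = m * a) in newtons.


F = m * a
= 60.1 * 2.76
= 165.88 N

165.88 N


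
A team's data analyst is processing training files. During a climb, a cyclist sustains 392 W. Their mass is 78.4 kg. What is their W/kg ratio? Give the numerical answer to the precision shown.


Power-to-weight = 392 W / 78.4 kg
= 5.0 W/kg

5.0 W/kg


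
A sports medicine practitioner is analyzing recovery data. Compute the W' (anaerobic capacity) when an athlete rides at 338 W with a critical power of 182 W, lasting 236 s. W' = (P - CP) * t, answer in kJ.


Above-CP power = 156 W
Duration = 236 s
W' = 156 * 236 = 36816 J
Convert: 36816 / 1000 = 36.816 kJ

36.816 kJ


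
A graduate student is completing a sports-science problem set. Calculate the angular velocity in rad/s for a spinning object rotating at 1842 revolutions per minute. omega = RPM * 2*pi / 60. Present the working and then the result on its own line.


omega = RPM * 2*pi / 60
= 1842 * 6.28318531 / 60
= 192.894 rad/s

192.894 rad/s


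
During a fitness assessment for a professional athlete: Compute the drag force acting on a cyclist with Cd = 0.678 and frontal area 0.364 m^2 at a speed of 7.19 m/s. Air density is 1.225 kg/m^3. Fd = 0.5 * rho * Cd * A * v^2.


Step 1: v^2 = 51.6961
Step 2: Fd = 0.5 * 1.225 * 0.678 * 0.364 * 51.6961
= 7.814 N

7.814 N


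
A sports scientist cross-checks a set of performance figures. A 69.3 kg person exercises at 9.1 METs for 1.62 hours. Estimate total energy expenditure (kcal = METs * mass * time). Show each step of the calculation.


Energy = METs * mass(kg) * time(h)
= 9.1 * 69.3 * 1.62
= 1021.62 kcal

1021.62 kcal


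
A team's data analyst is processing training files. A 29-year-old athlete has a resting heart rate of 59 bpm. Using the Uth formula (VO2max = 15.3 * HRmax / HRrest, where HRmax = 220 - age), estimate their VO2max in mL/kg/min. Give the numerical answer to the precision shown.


HRmax = 220 - 29 = 191 bpm
Ratio = HRmax / HRrest = 191 / 59 = 3.2373
VO2max = 15.3 * 3.2373 = 49.53 mL/kg/min

49.53 mL/kg/min


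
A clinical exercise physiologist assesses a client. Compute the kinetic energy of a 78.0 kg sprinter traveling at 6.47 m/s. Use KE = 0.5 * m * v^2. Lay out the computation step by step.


Velocity squared = 41.8609
KE = 0.5 * 78.0 * 41.8609 = 1632.58 J

1632.58 J


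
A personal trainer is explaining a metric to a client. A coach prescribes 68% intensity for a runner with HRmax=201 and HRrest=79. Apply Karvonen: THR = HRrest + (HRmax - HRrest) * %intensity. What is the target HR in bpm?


Heart rate reserve = 201 - 79 = 122
Intensity fraction = 68 / 100 = 0.68
THR = 79 + 122 * 0.68 = 161.96 bpm

161.96 bpm


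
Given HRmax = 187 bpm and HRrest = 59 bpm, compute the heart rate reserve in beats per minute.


Heart rate reserve = maximum HR minus resting HR
HRR = 187 - 59 = 128 bpm

128 bpm


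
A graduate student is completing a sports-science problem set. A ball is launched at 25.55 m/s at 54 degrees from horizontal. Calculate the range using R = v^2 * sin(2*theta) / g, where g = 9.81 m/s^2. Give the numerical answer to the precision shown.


sin(2 * 54) = sin(108) = 0.951057
v^2 = 25.55^2 = 652.8025
R = 652.8025 * 0.951057 / 9.81
= 63.288 m

63.288 m


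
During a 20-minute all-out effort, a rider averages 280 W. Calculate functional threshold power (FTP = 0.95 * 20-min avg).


FTP = 0.95 * 280
= 266.0 W

266.0 W


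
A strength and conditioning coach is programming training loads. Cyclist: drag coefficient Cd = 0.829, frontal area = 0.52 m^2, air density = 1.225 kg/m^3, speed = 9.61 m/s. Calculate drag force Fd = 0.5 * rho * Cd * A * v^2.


v^2 = 9.61^2 = 92.3521
Fd = 0.5 * 1.225 * 0.829 * 0.52 * 92.3521
= 24.384 N

24.384 N


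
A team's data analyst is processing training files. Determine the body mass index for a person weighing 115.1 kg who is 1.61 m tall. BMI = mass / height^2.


BMI = mass / height^2
= 115.1 / 1.61^2
= 115.1 / 2.5921
= 44.4 kg/m^2

44.4 kg/m^2


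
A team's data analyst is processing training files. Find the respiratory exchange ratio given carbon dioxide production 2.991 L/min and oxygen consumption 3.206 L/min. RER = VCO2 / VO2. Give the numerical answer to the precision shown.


VCO2 = 2.991 L/min
VO2 = 3.206 L/min
RER = 2.991 / 3.206 = 0.9329

0.9329


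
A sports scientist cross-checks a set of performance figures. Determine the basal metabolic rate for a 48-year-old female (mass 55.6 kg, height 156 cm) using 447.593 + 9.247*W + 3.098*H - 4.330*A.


BMR = 447.593 + 9.247*55.6 + 3.098*156 - 4.330*48
= 1237.17 kcal/day

1237.17 kcal/day


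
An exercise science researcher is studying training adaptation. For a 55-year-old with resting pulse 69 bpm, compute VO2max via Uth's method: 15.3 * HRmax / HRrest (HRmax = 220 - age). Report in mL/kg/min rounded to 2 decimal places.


Step 1: HRmax = 220 - 55 = 165 bpm
Step 2: Ratio = 165 / 69 = 2.3913
Step 3: VO2max = 15.3 * 2.3913 = 36.59 mL/kg/min

36.59 mL/kg/min


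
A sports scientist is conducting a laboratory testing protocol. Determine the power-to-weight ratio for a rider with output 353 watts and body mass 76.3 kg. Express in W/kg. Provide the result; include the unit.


P/W = 353 / 76.3 = 4.626 W/kg

4.626 W/kg


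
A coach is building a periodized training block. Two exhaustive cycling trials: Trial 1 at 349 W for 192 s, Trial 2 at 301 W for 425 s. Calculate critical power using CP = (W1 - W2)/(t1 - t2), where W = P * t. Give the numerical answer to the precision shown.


W1 = 349 * 192 = 67008 J
W2 = 301 * 425 = 127925 J
CP = (67008 - 127925) / (192 - 425)
= -60917 / -233
= 261.45 W

261.45 W


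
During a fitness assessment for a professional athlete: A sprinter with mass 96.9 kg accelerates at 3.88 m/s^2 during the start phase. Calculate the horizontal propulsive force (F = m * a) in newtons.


F = m * a
= 96.9 * 3.88
= 375.97 N

375.97 N


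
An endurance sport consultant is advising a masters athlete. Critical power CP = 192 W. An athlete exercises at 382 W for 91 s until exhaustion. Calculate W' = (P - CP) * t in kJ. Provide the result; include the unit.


P - CP = 382 - 192 = 190 W
W' = 190 * 91 = 17290 J
= 17290 / 1000 = 17.29 kJ

17.29 kJ


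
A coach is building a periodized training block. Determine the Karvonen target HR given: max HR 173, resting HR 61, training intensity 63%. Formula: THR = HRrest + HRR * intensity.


HRR = HRmax - HRrest = 173 - 61 = 112
THR = 61 + 112 * 0.63
= 131.56 bpm

131.56 bpm


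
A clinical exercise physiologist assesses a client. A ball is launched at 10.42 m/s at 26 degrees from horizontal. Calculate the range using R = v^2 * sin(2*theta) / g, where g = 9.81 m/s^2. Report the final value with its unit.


sin(2 * 26) = sin(52) = 0.788011
v^2 = 10.42^2 = 108.5764
R = 108.5764 * 0.788011 / 9.81
= 8.722 m

8.722 m


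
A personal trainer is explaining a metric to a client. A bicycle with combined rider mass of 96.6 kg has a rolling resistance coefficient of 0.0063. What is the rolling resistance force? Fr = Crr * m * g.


Fr = 0.0063 * 96.6 * 9.81
= 0.60858 * 9.81
= 5.97 N

5.97 N


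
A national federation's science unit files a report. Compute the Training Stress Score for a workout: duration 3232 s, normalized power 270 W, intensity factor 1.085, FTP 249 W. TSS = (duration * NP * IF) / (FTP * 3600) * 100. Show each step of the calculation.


Product = 3232 * 270 * 1.085 = 946814.4
Base = 249 * 3600 = 896400
TSS = 946814.4 / 896400 * 100 = 105.62

105.62 TSS


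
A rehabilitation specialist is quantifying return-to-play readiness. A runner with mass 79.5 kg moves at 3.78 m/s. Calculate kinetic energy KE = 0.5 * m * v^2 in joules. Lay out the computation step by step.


v^2 = 3.78^2 = 14.2884
KE = 0.5 * 79.5 * 14.2884
= 567.96 J

567.96 J


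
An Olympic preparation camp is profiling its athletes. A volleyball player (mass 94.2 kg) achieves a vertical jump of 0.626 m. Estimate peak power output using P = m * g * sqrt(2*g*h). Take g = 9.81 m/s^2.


2 * g * h = 2 * 9.81 * 0.626 = 12.28212
sqrt(12.28212) = 3.504586 m/s
P = 94.2 * 9.81 * 3.504586 = 3238.59 W

3238.59 W


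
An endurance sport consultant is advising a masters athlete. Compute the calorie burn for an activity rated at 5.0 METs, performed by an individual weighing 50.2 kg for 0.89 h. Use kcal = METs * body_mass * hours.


Product of METs and mass = 5.0 * 50.2 = 251.0
Total kcal = 251.0 * 0.89 = 223.39 kcal

223.39 kcal


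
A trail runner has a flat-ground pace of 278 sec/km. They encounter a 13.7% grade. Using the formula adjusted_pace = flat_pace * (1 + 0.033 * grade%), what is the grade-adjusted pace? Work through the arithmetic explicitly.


Grade factor = 1 + 0.033 * 13.7 = 1.4521
Adjusted = 278 * 1.4521 = 403.68 sec/km

403.68 s/km


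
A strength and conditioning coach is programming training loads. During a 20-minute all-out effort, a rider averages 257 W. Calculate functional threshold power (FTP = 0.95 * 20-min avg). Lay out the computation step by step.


FTP = 0.95 * 257
= 244.15 W

244.15 W


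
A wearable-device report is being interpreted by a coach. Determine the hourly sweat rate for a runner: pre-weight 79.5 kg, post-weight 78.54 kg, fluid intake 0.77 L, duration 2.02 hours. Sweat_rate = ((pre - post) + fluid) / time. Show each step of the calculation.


Mass lost = 79.5 - 78.54 = 0.96 kg
Add fluid consumed: 0.96 + 0.77 = 1.73 L total sweat
Sweat rate = 1.73 / 2.02 = 0.856 L/h

0.856 L/h


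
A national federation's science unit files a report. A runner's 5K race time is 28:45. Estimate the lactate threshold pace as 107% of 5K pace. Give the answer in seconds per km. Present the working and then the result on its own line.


Total race time = 28*60 + 45 = 1725 seconds
5K pace = 1725 / 5 = 345.0 sec/km
LT pace = 345.0 * 1.07 = 369.15 sec/km

369.15 s/km


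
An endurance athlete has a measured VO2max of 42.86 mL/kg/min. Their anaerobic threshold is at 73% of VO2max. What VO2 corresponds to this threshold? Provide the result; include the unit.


Anaerobic threshold VO2 = VO2max * 73%
= 42.86 * 0.73
= 31.29 mL/kg/min

31.29 mL/kg/min


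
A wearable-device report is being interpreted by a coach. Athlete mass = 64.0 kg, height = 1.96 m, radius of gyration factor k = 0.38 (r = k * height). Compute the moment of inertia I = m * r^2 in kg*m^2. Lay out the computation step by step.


r = k * height = 0.38 * 1.96 = 0.7448 m
r^2 = 0.7448^2 = 0.554727
I = 64.0 * 0.554727 = 35.503 kg*m^2

35.503 kg*m^2


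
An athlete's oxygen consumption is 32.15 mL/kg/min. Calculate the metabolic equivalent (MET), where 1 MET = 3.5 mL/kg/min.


MET = VO2 / 3.5
= 32.15 / 3.5
= 9.19 METs

9.19 METs


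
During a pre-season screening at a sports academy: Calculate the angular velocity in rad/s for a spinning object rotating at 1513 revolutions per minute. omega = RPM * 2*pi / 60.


omega = RPM * 2*pi / 60
= 1513 * 6.28318531 / 60
= 158.441 rad/s

158.441 rad/s


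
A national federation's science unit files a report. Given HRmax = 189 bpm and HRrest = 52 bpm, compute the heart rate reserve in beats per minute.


Heart rate reserve = maximum HR minus resting HR
HRR = 189 - 52 = 137 bpm

137 bpm


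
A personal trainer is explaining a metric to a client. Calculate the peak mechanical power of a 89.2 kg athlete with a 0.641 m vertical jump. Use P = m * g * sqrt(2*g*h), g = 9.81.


First, sqrt(2gh) = sqrt(2 * 9.81 * 0.641)
= sqrt(12.57642) = 3.546325 m/s
Power = 89.2 * 9.81 * 3.546325 = 3103.22 W

3103.22 W


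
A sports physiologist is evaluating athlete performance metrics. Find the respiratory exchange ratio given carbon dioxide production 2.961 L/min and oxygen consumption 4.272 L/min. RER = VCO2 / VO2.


VCO2 = 2.961 L/min
VO2 = 4.272 L/min
RER = 2.961 / 4.272 = 0.6931

0.6931


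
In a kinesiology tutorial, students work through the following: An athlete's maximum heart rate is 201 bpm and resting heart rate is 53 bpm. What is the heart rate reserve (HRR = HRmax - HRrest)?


HRR = HRmax - HRrest
= 201 - 53
= 148 bpm

148 bpm


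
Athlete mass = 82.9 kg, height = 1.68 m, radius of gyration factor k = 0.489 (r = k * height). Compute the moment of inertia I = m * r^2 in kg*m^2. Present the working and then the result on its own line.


r = k * height = 0.489 * 1.68 = 0.82152 m
r^2 = 0.82152^2 = 0.674895
I = 82.9 * 0.674895 = 55.949 kg*m^2

55.949 kg*m^2


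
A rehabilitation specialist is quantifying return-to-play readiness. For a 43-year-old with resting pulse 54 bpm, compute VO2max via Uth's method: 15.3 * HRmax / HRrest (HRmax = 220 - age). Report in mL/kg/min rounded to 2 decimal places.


Step 1: HRmax = 220 - 43 = 177 bpm
Step 2: Ratio = 177 / 54 = 3.2778
Step 3: VO2max = 15.3 * 3.2778 = 50.15 mL/kg/min

50.15 mL/kg/min


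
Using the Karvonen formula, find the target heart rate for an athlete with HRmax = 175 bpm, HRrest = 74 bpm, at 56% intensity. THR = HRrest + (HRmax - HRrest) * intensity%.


HRR = 175 - 74 = 101
THR = 74 + 101 * 0.56
= 74 + 56.56
= 130.56 bpm

130.56 bpm


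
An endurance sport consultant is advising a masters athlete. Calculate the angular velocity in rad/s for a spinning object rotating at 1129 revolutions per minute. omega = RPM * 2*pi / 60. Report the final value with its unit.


omega = RPM * 2*pi / 60
= 1129 * 6.28318531 / 60
= 118.229 rad/s

118.229 rad/s


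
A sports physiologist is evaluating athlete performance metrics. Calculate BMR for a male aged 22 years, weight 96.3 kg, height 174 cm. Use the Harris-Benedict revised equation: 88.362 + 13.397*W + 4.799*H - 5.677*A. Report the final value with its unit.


Substituting values:
W term = 13.397 * 96.3 = 1290.1311
H term = 4.799 * 174 = 835.026
A term = 5.677 * 22 = 124.894
BMR = 2088.63 kcal/day

2088.63 kcal/day


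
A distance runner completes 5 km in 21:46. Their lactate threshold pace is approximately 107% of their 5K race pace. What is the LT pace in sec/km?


Convert to seconds: 21 min 46 s = 1306 s
Pace per km = 1306 / 5 = 261.2 s/km
LT pace = 261.2 * 1.07 = 279.48 s/km

279.48 s/km


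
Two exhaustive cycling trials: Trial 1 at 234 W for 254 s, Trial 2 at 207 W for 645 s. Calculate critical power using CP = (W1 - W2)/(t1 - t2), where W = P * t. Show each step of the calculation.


W1 = 234 * 254 = 59436 J
W2 = 207 * 645 = 133515 J
CP = (59436 - 133515) / (254 - 645)
= -74079 / -391
= 189.46 W

189.46 W


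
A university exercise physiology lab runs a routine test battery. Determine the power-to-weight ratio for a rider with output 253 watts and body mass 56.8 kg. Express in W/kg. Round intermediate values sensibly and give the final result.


P/W = 253 / 56.8 = 4.454 W/kg

4.454 W/kg


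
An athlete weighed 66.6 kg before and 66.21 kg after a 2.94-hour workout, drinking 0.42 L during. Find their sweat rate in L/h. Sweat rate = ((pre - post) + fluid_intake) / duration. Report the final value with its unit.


Body mass change = 0.39 kg
Total sweat loss = 0.39 + 0.42 = 0.81 L
Rate = 0.81 / 2.94 = 0.276 L/h

0.276 L/h


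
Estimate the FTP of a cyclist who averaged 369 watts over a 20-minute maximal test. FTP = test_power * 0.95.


FTP = 369 * 0.95 = 350.55 W

350.55 W


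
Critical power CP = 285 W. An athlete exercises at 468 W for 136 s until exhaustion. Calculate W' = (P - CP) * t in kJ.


P - CP = 468 - 285 = 183 W
W' = 183 * 136 = 24888 J
= 24888 / 1000 = 24.888 kJ

24.888 kJ


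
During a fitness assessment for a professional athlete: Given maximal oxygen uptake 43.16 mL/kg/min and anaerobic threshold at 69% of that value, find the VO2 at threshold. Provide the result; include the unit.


Percentage as decimal = 0.69
VO2 at AT = 43.16 * 0.69 = 29.78 mL/kg/min

29.78 mL/kg/min


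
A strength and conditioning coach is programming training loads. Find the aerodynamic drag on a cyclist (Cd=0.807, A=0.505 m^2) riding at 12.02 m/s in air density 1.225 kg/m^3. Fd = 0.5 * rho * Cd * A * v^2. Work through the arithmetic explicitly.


Fd = 0.5 * 1.225 * 0.807 * 0.505 * 12.02^2
= 0.5 * 1.225 * 0.807 * 0.505 * 144.4804
= 36.065 N

36.065 N


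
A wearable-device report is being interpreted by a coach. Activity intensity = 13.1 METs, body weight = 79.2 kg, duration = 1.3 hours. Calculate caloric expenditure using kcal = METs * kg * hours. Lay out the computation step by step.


kcal = 13.1 * 79.2 * 1.3
= 1037.52 * 1.3
= 1348.78 kcal

1348.78 kcal


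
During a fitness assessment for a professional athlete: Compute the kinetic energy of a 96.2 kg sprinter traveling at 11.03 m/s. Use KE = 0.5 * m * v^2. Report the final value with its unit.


Velocity squared = 121.6609
KE = 0.5 * 96.2 * 121.6609 = 5851.89 J

5851.89 J


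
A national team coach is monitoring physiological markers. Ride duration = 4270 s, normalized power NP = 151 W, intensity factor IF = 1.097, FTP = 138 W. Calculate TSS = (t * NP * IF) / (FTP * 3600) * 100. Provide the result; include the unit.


Numerator = 4270 * 151 * 1.097 = 707312.69
Denominator = 138 * 3600 = 496800
TSS = 707312.69 / 496800 * 100
= 142.37

142.37 TSS


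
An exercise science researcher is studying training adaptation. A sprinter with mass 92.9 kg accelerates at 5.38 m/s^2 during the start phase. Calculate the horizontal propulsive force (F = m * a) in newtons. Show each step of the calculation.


F = m * a
= 92.9 * 5.38
= 499.8 N

499.8 N


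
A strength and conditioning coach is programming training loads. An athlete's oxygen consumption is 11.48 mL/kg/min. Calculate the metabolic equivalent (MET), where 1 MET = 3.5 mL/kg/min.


MET = VO2 / 3.5
= 11.48 / 3.5
= 3.28 METs

3.28 METs


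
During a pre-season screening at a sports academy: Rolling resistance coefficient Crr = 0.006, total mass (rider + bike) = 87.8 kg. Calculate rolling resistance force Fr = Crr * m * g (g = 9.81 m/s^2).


Fr = Crr * m * g
= 0.006 * 87.8 * 9.81
= 5.168 N

5.168 N


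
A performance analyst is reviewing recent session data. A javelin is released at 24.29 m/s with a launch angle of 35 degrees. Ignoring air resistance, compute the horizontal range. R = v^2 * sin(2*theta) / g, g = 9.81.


Launch speed squared = 590.0041
sin(2 * 35 deg) = 0.939693
Range = 590.0041 * 0.939693 / 9.81
= 56.516 m

56.516 m


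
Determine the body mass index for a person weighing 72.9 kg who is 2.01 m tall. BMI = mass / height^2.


BMI = mass / height^2
= 72.9 / 2.01^2
= 72.9 / 4.0401
= 18.04 kg/m^2

18.04 kg/m^2


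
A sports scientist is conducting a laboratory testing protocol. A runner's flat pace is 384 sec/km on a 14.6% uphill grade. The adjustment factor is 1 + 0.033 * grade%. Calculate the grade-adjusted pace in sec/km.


Factor = 1 + 0.033 * 14.6 = 1.4818
Adjusted pace = 384 * 1.4818
= 569.01 sec/km

569.01 s/km


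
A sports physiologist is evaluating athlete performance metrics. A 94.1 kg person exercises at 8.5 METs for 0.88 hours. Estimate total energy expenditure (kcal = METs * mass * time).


Energy = METs * mass(kg) * time(h)
= 8.5 * 94.1 * 0.88
= 703.87 kcal

703.87 kcal


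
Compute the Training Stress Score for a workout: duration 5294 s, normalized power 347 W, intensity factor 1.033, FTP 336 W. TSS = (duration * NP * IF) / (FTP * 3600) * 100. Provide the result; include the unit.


Product = 5294 * 347 * 1.033 = 1897639.594
Base = 336 * 3600 = 1209600
TSS = 1897639.594 / 1209600 * 100 = 156.88

156.88 TSS


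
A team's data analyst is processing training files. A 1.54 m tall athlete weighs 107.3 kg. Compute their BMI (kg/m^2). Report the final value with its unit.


height^2 = 2.3716 m^2
BMI = 107.3 / 2.3716 = 45.24 kg/m^2

45.24 kg/m^2


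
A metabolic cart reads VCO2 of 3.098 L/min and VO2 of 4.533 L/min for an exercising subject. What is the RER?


RER = VCO2 / VO2 = 3.098 / 4.533 = 0.6834

0.6834


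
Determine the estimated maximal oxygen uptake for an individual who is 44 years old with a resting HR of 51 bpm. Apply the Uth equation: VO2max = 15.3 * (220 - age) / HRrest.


HRmax = 220 - 44 = 176
VO2max = 15.3 * (176 / 51)
= 15.3 * 3.451
= 52.8 mL/kg/min

52.8 mL/kg/min


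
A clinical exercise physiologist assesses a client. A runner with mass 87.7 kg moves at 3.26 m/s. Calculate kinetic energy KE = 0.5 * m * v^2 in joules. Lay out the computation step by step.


v^2 = 3.26^2 = 10.6276
KE = 0.5 * 87.7 * 10.6276
= 466.02 J

466.02 J


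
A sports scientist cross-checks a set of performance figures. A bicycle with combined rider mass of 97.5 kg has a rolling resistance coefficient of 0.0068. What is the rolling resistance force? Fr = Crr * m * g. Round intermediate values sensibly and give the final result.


Fr = 0.0068 * 97.5 * 9.81
= 0.663 * 9.81
= 6.504 N

6.504 N


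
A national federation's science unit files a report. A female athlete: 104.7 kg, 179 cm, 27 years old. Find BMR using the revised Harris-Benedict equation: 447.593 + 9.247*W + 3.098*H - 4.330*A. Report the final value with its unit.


Intercept = 447.593
Weight contribution = 9.247 * 104.7 = 968.1609
Height contribution = 3.098 * 179 = 554.542
Age contribution = 4.33 * 27 = 116.91
BMR = 447.593 + 968.1609 + 554.542 - 116.91
= 1853.39 kcal/day

1853.39 kcal/day


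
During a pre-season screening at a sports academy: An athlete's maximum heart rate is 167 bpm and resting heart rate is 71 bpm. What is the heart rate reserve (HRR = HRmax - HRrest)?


HRR = HRmax - HRrest
= 167 - 71
= 96 bpm

96 bpm


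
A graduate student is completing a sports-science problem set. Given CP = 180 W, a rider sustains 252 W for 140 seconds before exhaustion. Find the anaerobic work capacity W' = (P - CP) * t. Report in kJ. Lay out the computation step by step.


Excess power = 252 - 180 = 72 W
Work above CP = 72 * 140 = 10080 J
W' = 10.08 kJ

10.08 kJ


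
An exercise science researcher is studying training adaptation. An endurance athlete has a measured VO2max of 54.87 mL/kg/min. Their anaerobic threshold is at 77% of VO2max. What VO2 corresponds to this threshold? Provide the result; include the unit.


Anaerobic threshold VO2 = VO2max * 77%
= 54.87 * 0.77
= 42.25 mL/kg/min

42.25 mL/kg/min


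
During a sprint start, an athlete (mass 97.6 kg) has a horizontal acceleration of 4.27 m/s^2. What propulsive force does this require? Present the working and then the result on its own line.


Propulsive force = mass * acceleration
= 97.6 kg * 4.27 m/s^2
= 416.75 N

416.75 N


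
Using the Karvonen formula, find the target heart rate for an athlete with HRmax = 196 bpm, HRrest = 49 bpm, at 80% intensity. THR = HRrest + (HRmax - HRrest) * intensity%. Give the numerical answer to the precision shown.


HRR = 196 - 49 = 147
THR = 49 + 147 * 0.8
= 49 + 117.6
= 166.6 bpm

166.6 bpm


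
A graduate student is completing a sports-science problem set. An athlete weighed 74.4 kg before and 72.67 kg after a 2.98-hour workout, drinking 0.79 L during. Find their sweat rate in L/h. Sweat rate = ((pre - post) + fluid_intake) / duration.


Body mass change = 1.73 kg
Total sweat loss = 1.73 + 0.79 = 2.52 L
Rate = 2.52 / 2.98 = 0.846 L/h

0.846 L/h


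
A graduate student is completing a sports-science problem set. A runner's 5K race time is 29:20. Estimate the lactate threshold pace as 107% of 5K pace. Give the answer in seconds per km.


Total race time = 29*60 + 20 = 1760 seconds
5K pace = 1760 / 5 = 352.0 sec/km
LT pace = 352.0 * 1.07 = 376.64 sec/km

376.64 s/km


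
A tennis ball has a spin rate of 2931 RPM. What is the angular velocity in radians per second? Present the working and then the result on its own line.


Convert RPM to rad/s: multiply by 2*pi and divide by 60
omega = 2931 * 2 * pi / 60
= 306.934 rad/s

306.934 rad/s


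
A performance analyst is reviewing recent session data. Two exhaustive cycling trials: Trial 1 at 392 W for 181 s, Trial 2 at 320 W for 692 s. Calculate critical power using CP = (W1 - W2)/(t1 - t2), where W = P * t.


W1 = 392 * 181 = 70952 J
W2 = 320 * 692 = 221440 J
CP = (70952 - 221440) / (181 - 692)
= -150488 / -511
= 294.5 W

294.5 W


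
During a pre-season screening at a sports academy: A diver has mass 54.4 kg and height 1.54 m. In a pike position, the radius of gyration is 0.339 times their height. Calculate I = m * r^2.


r = 0.339 * 1.54 = 0.52206 m
I = m * r^2 = 54.4 * 0.272547 = 14.827 kg*m^2

14.827 kg*m^2


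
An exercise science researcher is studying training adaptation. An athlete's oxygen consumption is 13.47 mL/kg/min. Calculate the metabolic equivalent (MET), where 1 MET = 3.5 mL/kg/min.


MET = VO2 / 3.5
= 13.47 / 3.5
= 3.85 METs

3.85 METs


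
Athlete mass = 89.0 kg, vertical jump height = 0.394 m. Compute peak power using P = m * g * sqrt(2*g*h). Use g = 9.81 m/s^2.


sqrt(2 * 9.81 * 0.394) = sqrt(7.73028) = 2.780338 m/s
P = 89.0 * 9.81 * 2.780338
= 2427.49 W

2427.49 W


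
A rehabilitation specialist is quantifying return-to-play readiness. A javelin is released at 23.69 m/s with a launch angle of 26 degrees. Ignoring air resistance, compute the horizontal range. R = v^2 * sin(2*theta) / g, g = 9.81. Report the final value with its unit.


Launch speed squared = 561.2161
sin(2 * 26 deg) = 0.788011
Range = 561.2161 * 0.788011 / 9.81
= 45.081 m

45.081 m


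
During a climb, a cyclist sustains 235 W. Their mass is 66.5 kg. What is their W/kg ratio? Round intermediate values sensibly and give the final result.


Power-to-weight = 235 W / 66.5 kg
= 3.534 W/kg

3.534 W/kg


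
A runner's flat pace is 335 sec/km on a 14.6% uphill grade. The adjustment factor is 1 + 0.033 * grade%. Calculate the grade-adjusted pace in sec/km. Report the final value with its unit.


Factor = 1 + 0.033 * 14.6 = 1.4818
Adjusted pace = 335 * 1.4818
= 496.4 sec/km

496.4 s/km


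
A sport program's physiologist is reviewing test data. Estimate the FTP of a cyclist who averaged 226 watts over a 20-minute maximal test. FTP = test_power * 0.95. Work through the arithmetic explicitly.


FTP = 226 * 0.95 = 214.7 W

214.7 W


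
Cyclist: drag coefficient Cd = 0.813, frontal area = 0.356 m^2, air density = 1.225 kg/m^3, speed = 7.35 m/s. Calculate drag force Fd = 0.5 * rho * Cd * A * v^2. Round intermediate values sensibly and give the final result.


v^2 = 7.35^2 = 54.0225
Fd = 0.5 * 1.225 * 0.813 * 0.356 * 54.0225
= 9.577 N

9.577 N


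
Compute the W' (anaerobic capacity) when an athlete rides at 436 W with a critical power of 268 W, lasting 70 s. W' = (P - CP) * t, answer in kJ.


Above-CP power = 168 W
Duration = 70 s
W' = 168 * 70 = 11760 J
Convert: 11760 / 1000 = 11.76 kJ

11.76 kJ


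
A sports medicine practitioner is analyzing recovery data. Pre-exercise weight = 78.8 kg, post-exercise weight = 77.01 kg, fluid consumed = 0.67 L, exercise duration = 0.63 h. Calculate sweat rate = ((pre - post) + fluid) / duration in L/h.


Weight loss = 78.8 - 77.01 = 1.79 kg (approx L)
Total sweat = 1.79 + 0.67 = 2.46 L
Sweat rate = 2.46 / 0.63 = 3.905 L/h

3.905 L/h


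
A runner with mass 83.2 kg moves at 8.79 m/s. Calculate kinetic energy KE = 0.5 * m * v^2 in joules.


v^2 = 8.79^2 = 77.2641
KE = 0.5 * 83.2 * 77.2641
= 3214.19 J

3214.19 J


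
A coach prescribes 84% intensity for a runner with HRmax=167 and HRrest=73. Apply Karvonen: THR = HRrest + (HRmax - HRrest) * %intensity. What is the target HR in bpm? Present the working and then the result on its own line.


Heart rate reserve = 167 - 73 = 94
Intensity fraction = 84 / 100 = 0.84
THR = 73 + 94 * 0.84 = 151.96 bpm

151.96 bpm


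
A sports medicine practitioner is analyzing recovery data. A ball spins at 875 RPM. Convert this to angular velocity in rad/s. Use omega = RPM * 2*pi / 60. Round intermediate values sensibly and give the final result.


omega = 875 * 2 * pi / 60
= 875 * 6.28318531 / 60
= 5497.787 / 60
= 91.63 rad/s

91.63 rad/s


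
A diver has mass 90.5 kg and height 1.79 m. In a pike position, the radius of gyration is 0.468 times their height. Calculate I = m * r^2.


r = 0.468 * 1.79 = 0.83772 m
I = m * r^2 = 90.5 * 0.701775 = 63.511 kg*m^2

63.511 kg*m^2


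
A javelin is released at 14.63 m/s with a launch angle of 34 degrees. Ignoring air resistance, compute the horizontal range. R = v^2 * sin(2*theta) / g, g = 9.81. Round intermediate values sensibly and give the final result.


Launch speed squared = 214.0369
sin(2 * 34 deg) = 0.927184
Range = 214.0369 * 0.927184 / 9.81
= 20.23 m

20.23 m


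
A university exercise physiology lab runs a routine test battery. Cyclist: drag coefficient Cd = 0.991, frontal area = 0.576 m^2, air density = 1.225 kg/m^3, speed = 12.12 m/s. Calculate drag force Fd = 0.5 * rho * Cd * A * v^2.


v^2 = 12.12^2 = 146.8944
Fd = 0.5 * 1.225 * 0.991 * 0.576 * 146.8944
= 51.358 N

51.358 N


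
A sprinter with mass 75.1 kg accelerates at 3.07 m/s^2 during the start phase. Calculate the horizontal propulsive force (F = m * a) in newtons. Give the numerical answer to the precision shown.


F = m * a
= 75.1 * 3.07
= 230.56 N

230.56 N


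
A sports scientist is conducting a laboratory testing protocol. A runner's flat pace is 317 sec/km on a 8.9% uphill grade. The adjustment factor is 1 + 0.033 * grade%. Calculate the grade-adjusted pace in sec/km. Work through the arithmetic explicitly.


Factor = 1 + 0.033 * 8.9 = 1.2937
Adjusted pace = 317 * 1.2937
= 410.1 sec/km

410.1 s/km


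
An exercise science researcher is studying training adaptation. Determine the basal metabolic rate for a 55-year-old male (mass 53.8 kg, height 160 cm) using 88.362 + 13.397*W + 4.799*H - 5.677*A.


BMR = 88.362 + 13.397*53.8 + 4.799*160 - 5.677*55
= 1264.73 kcal/day

1264.73 kcal/day


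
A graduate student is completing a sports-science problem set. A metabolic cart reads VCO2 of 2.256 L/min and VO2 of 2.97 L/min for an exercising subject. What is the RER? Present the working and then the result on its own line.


RER = VCO2 / VO2 = 2.256 / 2.97 = 0.7596

0.7596


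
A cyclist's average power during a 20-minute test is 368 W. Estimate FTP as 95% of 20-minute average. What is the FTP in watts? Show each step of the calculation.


FTP = 20-min power * 0.95
= 368 * 0.95
= 349.6 W

349.6 W


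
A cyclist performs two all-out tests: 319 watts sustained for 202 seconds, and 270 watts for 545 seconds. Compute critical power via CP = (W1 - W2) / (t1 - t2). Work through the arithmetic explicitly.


W1 = P1 * t1 = 319 * 202 = 64438 J
W2 = P2 * t2 = 270 * 545 = 147150 J
CP = (64438 - 147150) / (202 - 545)
= 241.14 W

241.14 W


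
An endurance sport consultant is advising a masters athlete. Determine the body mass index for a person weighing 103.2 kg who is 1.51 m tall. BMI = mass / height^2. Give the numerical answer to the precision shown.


BMI = mass / height^2
= 103.2 / 1.51^2
= 103.2 / 2.2801
= 45.26 kg/m^2

45.26 kg/m^2


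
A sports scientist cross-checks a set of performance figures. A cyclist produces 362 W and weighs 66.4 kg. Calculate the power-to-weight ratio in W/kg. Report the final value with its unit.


P/W = power / mass
= 362 / 66.4
= 5.452 W/kg

5.452 W/kg


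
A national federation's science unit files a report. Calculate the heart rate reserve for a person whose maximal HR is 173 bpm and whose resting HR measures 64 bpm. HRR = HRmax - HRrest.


HRmax = 173 bpm
HRrest = 64 bpm
HRR = 173 - 64 = 109 bpm

109 bpm


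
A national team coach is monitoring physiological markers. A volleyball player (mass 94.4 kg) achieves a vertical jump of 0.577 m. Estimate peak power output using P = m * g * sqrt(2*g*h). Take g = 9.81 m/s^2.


2 * g * h = 2 * 9.81 * 0.577 = 11.32074
sqrt(11.32074) = 3.364631 m/s
P = 94.4 * 9.81 * 3.364631 = 3115.86 W

3115.86 W


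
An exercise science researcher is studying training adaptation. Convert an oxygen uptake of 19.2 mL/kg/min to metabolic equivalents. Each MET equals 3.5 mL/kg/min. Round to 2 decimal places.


One MET = 3.5 mL/kg/min
Number of METs = 19.2 / 3.5
= 5.49 METs

5.49 METs


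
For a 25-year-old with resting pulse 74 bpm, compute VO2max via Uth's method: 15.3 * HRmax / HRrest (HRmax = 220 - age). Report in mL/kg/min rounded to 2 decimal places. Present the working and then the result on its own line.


Step 1: HRmax = 220 - 25 = 195 bpm
Step 2: Ratio = 195 / 74 = 2.6351
Step 3: VO2max = 15.3 * 2.6351 = 40.32 mL/kg/min

40.32 mL/kg/min


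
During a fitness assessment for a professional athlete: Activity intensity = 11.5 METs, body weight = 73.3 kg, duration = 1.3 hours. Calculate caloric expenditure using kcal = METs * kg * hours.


kcal = 11.5 * 73.3 * 1.3
= 842.95 * 1.3
= 1095.84 kcal

1095.84 kcal


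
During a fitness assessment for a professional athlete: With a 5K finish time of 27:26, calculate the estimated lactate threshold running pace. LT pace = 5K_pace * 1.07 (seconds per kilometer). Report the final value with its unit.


Race duration = 1646 s for 5 km
Average pace = 1646 / 5 = 329.2 s/km
LT pace = 329.2 * 1.07
= 352.24 s/km

352.24 s/km


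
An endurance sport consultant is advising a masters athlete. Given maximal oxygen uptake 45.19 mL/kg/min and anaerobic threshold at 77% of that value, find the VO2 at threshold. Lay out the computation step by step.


Percentage as decimal = 0.77
VO2 at AT = 45.19 * 0.77 = 34.8 mL/kg/min

34.8 mL/kg/min


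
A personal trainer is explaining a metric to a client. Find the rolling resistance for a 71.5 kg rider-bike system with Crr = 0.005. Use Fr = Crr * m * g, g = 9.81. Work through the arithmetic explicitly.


m * g = 71.5 * 9.81 = 701.415 N
Fr = 0.005 * 701.415 = 3.507 N

3.507 N


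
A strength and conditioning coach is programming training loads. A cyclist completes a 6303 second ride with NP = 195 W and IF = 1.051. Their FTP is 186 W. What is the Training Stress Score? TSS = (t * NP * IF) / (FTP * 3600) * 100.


t * NP * IF = 6303 * 195 * 1.051 = 1291768.335
FTP * 3600 = 669600
TSS = (1291768.335 / 669600) * 100 = 192.92

192.92 TSS


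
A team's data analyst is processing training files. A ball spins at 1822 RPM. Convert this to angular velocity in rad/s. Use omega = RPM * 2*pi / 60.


omega = 1822 * 2 * pi / 60
= 1822 * 6.28318531 / 60
= 11447.964 / 60
= 190.799 rad/s

190.799 rad/s


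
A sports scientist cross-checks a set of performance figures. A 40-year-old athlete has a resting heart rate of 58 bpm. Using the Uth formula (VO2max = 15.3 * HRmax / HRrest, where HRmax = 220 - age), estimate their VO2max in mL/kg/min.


HRmax = 220 - 40 = 180 bpm
Ratio = HRmax / HRrest = 180 / 58 = 3.1034
VO2max = 15.3 * 3.1034 = 47.48 mL/kg/min

47.48 mL/kg/min


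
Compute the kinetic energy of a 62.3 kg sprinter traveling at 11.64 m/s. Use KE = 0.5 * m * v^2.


Velocity squared = 135.4896
KE = 0.5 * 62.3 * 135.4896 = 4220.5 J

4220.5 J


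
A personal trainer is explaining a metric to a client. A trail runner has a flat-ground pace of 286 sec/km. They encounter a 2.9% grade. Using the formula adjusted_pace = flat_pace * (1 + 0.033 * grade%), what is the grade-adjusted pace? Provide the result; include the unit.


Grade factor = 1 + 0.033 * 2.9 = 1.0957
Adjusted = 286 * 1.0957 = 313.37 sec/km

313.37 s/km


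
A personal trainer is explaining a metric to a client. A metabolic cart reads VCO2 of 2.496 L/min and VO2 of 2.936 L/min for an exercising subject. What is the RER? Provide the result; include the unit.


RER = VCO2 / VO2 = 2.496 / 2.936 = 0.8501

0.8501


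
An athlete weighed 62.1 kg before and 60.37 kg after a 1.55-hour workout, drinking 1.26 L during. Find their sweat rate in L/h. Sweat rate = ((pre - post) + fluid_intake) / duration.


Body mass change = 1.73 kg
Total sweat loss = 1.73 + 1.26 = 2.99 L
Rate = 2.99 / 1.55 = 1.929 L/h

1.929 L/h


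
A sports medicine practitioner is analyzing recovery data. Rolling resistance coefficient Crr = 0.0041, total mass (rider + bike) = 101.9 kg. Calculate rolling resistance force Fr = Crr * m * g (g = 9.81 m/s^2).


Fr = Crr * m * g
= 0.0041 * 101.9 * 9.81
= 4.099 N

4.099 N


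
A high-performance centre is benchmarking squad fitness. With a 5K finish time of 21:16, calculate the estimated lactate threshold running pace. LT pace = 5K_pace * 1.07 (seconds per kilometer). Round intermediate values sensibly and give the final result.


Race duration = 1276 s for 5 km
Average pace = 1276 / 5 = 255.2 s/km
LT pace = 255.2 * 1.07
= 273.06 s/km

273.06 s/km


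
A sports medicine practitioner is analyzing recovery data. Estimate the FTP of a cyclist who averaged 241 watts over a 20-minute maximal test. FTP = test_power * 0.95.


FTP = 241 * 0.95 = 228.95 W

228.95 W


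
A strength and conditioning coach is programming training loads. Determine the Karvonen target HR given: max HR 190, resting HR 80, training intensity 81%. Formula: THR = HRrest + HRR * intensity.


HRR = HRmax - HRrest = 190 - 80 = 110
THR = 80 + 110 * 0.81
= 169.1 bpm

169.1 bpm


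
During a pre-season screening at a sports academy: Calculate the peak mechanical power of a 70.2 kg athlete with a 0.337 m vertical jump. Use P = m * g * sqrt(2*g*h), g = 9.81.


First, sqrt(2gh) = sqrt(2 * 9.81 * 0.337)
= sqrt(6.61194) = 2.571369 m/s
Power = 70.2 * 9.81 * 2.571369 = 1770.8 W

1770.8 W


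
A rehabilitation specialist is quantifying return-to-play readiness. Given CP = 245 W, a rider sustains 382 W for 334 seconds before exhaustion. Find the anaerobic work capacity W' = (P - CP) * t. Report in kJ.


Excess power = 382 - 245 = 137 W
Work above CP = 137 * 334 = 45758 J
W' = 45.758 kJ

45.758 kJ


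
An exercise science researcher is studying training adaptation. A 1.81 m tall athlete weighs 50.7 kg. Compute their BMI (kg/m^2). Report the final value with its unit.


height^2 = 3.2761 m^2
BMI = 50.7 / 3.2761 = 15.48 kg/m^2

15.48 kg/m^2


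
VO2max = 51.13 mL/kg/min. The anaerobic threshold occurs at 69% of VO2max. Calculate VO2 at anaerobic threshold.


AT fraction = 69 / 100 = 0.69
AT VO2 = 51.13 * 0.69
= 35.28 mL/kg/min

35.28 mL/kg/min


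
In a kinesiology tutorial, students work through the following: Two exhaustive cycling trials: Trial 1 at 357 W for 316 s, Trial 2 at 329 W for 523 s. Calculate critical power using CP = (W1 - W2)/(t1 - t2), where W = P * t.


W1 = 357 * 316 = 112812 J
W2 = 329 * 523 = 172067 J
CP = (112812 - 172067) / (316 - 523)
= -59255 / -207
= 286.26 W

286.26 W


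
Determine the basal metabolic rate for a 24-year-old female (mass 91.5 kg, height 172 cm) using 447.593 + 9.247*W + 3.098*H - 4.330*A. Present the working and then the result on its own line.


BMR = 447.593 + 9.247*91.5 + 3.098*172 - 4.330*24
= 1722.63 kcal/day

1722.63 kcal/day


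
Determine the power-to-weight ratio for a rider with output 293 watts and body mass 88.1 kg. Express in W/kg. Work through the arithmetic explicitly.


P/W = 293 / 88.1 = 3.326 W/kg

3.326 W/kg
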